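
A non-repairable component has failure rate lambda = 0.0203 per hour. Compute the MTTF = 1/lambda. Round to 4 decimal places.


lambda = 0.0203
MTTF = 1 / 0.0203
MTTF = 49.2611

49.2611


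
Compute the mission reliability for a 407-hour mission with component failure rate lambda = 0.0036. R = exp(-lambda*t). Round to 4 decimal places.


lambda = 0.0036
mission_time = 407
lambda * t = 0.0036 * 407 = 1.4652
R = exp(-1.4652)
R = 0.231

0.231


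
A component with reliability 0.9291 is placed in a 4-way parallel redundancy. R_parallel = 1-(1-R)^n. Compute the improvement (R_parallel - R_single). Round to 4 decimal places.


R_single = 0.9291, n = 4
1 - R_single = 0.0709
(1 - R_single)^n = 0.0709^4 = 0.0
R_parallel = 1 - 0.0 = 1.0
Improvement = 1.0 - 0.9291
Improvement = 0.0709

0.0709


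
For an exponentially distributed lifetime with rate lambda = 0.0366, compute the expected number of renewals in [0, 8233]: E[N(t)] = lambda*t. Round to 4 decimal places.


lambda = 0.0366
t = 8233
E[N(t)] = lambda * t
E[N(t)] = 0.0366 * 8233
E[N(t)] = 301.3278

301.3278


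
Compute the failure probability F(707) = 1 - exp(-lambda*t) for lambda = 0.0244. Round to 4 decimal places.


lambda = 0.0244, t = 707
lambda * t = 17.2508
exp(-17.2508) = 0.0
F(t) = 1 - 0.0
F(t) = 1.0

1.0


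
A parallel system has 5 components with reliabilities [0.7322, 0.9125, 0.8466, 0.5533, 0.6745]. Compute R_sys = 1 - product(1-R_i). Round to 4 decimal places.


Components: [0.7322, 0.9125, 0.8466, 0.5533, 0.6745]
(1 - 0.7322) = 0.2678, running product = 0.2678
(1 - 0.9125) = 0.0875, running product = 0.0234
(1 - 0.8466) = 0.1534, running product = 0.0036
(1 - 0.5533) = 0.4467, running product = 0.0016
(1 - 0.6745) = 0.3255, running product = 0.0005
Product of (1-R_i) = 0.0005
R_sys = 1 - 0.0005 = 0.9995

0.9995


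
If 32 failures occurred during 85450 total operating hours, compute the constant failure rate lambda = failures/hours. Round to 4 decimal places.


failures = 32
total_hours = 85450
lambda = 32 / 85450
lambda = 0.0004

0.0004


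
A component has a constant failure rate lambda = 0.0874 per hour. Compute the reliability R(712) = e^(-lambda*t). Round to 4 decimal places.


lambda = 0.0874
t = 712
lambda * t = 62.2288
R(t) = e^(-62.2288)
R(t) = 0.0

0.0


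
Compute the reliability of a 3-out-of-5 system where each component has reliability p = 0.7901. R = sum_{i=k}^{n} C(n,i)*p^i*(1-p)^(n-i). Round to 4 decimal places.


k = 3, n = 5, p = 0.7901
i=3: C(5,3)=10 * 0.7901^3 * 0.2099^2 = 0.2173
i=4: C(5,4)=5 * 0.7901^4 * 0.2099^1 = 0.409
i=5: C(5,5)=1 * 0.7901^5 * 0.2099^0 = 0.3079
R = sum of terms = 0.9342

0.9342


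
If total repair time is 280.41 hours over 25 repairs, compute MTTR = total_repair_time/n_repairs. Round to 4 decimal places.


total_repair_time = 280.41
n_repairs = 25
MTTR = 280.41 / 25
MTTR = 11.2164

11.2164


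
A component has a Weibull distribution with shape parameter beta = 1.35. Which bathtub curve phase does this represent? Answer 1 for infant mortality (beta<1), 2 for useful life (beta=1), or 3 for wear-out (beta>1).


beta = 1.35
Compare beta to 1:
beta < 1 => infant mortality (phase 1)
beta = 1 => useful life (phase 2)
beta > 1 => wear-out (phase 3)
Since beta = 1.35, this is wear-out (increasing failure rate)
Phase = 3

3


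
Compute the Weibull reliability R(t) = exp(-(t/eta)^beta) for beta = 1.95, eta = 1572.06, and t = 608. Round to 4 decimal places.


beta = 1.95, eta = 1572.06, t = 608
t/eta = 608 / 1572.06 = 0.3868
(t/eta)^beta = 0.3868^1.95 = 0.1569
R(t) = exp(-0.1569)
R(t) = 0.8548

0.8548


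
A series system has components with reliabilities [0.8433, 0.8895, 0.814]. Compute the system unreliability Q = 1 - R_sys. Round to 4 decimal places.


Components: [0.8433, 0.8895, 0.814]
After component 1: product = 0.8433
After component 2: product = 0.7501
After component 3: product = 0.6106
R_sys = 0.6106
Q = 1 - 0.6106 = 0.3894

0.3894


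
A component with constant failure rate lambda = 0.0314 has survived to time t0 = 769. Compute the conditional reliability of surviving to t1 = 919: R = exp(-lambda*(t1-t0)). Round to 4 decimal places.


lambda = 0.0314
t0 = 769, t1 = 919
t1 - t0 = 150
lambda * (t1-t0) = 0.0314 * 150 = 4.71
R = exp(-4.71)
R = 0.009

0.009


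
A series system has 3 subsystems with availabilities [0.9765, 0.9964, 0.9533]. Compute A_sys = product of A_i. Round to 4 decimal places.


Subsystems: [0.9765, 0.9964, 0.9533]
After subsystem 1 (A=0.9765): product = 0.9765
After subsystem 2 (A=0.9964): product = 0.973
After subsystem 3 (A=0.9533): product = 0.9275
A_sys = 0.9275

0.9275


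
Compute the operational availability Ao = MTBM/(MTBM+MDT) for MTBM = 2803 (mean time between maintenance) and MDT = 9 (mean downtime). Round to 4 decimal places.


MTBM = 2803
MDT = 9
MTBM + MDT = 2812
Ao = 2803 / 2812
Ao = 0.9968

0.9968


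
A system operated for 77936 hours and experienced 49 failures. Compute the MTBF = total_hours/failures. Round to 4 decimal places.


total_hours = 77936
failures = 49
MTBF = 77936 / 49
MTBF = 1590.5306

1590.5306


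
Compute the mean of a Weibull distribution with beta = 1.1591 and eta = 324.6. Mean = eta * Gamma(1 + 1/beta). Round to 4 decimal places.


beta = 1.1591, eta = 324.6
1/beta = 0.8627
1 + 1/beta = 1.8627
Gamma(1.8627) = 0.9495
Mean = 324.6 * 0.9495
Mean = 308.2216

308.2216


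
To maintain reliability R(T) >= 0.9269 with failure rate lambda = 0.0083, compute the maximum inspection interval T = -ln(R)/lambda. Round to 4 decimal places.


R_target = 0.9269
lambda = 0.0083
-ln(0.9269) = 0.0759
T = 0.0759 / 0.0083
T = 9.1457

9.1457


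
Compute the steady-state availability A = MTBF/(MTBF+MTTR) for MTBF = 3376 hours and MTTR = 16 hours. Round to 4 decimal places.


MTBF = 3376
MTTR = 16
MTBF + MTTR = 3392
A = 3376 / 3392
A = 0.9953

0.9953


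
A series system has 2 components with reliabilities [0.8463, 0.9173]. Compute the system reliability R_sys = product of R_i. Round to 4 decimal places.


Components: [0.8463, 0.9173]
After component 1 (R=0.8463): product = 0.8463
After component 2 (R=0.9173): product = 0.7763
R_sys = 0.7763

0.7763


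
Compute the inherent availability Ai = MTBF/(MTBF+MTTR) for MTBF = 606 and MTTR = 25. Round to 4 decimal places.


MTBF = 606
MTTR = 25
MTBF + MTTR = 631
Ai = 606 / 631
Ai = 0.9604

0.9604


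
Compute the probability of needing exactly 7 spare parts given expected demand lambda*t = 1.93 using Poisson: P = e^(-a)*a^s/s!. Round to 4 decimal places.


a = 1.93, s = 7
e^(-a) = e^(-1.93) = 0.1451
a^s = 1.93^7 = 99.7473
s! = 5040
P = 0.1451 * 99.7473 / 5040
P = 0.0029

0.0029


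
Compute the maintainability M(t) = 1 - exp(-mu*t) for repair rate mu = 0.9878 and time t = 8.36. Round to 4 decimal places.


mu = 0.9878, t = 8.36
mu * t = 0.9878 * 8.36 = 8.258
exp(-8.258) = 0.0003
M(t) = 1 - 0.0003
M(t) = 0.9997

0.9997


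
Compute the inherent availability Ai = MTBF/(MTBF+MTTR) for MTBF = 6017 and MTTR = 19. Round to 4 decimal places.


MTBF = 6017
MTTR = 19
MTBF + MTTR = 6036
Ai = 6017 / 6036
Ai = 0.9969

0.9969


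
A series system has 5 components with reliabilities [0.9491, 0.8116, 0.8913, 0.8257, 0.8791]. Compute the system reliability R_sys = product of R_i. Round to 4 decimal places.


Components: [0.9491, 0.8116, 0.8913, 0.8257, 0.8791]
After component 1 (R=0.9491): product = 0.9491
After component 2 (R=0.8116): product = 0.7703
After component 3 (R=0.8913): product = 0.6866
After component 4 (R=0.8257): product = 0.5669
After component 5 (R=0.8791): product = 0.4984
R_sys = 0.4984

0.4984


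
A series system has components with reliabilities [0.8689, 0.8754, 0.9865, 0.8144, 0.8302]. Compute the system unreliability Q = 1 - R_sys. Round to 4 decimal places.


Components: [0.8689, 0.8754, 0.9865, 0.8144, 0.8302]
After component 1: product = 0.8689
After component 2: product = 0.7606
After component 3: product = 0.7504
After component 4: product = 0.6111
After component 5: product = 0.5073
R_sys = 0.5073
Q = 1 - 0.5073 = 0.4927

0.4927


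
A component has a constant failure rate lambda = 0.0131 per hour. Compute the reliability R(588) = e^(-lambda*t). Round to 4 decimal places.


lambda = 0.0131
t = 588
lambda * t = 7.7028
R(t) = e^(-7.7028)
R(t) = 0.0005

0.0005


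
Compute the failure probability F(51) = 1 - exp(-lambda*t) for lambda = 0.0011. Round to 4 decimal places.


lambda = 0.0011, t = 51
lambda * t = 0.0561
exp(-0.0561) = 0.9454
F(t) = 1 - 0.9454
F(t) = 0.0546

0.0546


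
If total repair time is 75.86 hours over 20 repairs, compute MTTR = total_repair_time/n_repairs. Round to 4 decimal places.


total_repair_time = 75.86
n_repairs = 20
MTTR = 75.86 / 20
MTTR = 3.793

3.793


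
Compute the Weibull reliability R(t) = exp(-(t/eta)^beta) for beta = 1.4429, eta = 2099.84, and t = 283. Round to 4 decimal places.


beta = 1.4429, eta = 2099.84, t = 283
t/eta = 283 / 2099.84 = 0.1348
(t/eta)^beta = 0.1348^1.4429 = 0.0555
R(t) = exp(-0.0555)
R(t) = 0.946

0.946


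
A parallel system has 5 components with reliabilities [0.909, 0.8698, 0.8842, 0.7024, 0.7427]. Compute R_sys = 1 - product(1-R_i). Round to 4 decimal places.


Components: [0.909, 0.8698, 0.8842, 0.7024, 0.7427]
(1 - 0.909) = 0.091, running product = 0.091
(1 - 0.8698) = 0.1302, running product = 0.0118
(1 - 0.8842) = 0.1158, running product = 0.0014
(1 - 0.7024) = 0.2976, running product = 0.0004
(1 - 0.7427) = 0.2573, running product = 0.0001
Product of (1-R_i) = 0.0001
R_sys = 1 - 0.0001 = 0.9999

0.9999


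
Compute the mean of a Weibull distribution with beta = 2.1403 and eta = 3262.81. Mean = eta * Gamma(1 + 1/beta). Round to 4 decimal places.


beta = 2.1403, eta = 3262.81
1/beta = 0.4672
1 + 1/beta = 1.4672
Gamma(1.4672) = 0.8856
Mean = 3262.81 * 0.8856
Mean = 2889.5986

2889.5986


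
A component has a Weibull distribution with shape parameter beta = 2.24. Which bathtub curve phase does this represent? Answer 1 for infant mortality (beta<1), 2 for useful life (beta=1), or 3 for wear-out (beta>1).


beta = 2.24
Compare beta to 1:
beta < 1 => infant mortality (phase 1)
beta = 1 => useful life (phase 2)
beta > 1 => wear-out (phase 3)
Since beta = 2.24, this is wear-out (increasing failure rate)
Phase = 3

3


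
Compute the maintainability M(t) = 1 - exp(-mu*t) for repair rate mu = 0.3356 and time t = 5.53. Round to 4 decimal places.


mu = 0.3356, t = 5.53
mu * t = 0.3356 * 5.53 = 1.8559
exp(-1.8559) = 0.1563
M(t) = 1 - 0.1563
M(t) = 0.8437

0.8437


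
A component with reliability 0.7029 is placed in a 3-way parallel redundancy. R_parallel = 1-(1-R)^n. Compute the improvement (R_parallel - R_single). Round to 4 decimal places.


R_single = 0.7029, n = 3
1 - R_single = 0.2971
(1 - R_single)^n = 0.2971^3 = 0.0262
R_parallel = 1 - 0.0262 = 0.9738
Improvement = 0.9738 - 0.7029
Improvement = 0.2709

0.2709


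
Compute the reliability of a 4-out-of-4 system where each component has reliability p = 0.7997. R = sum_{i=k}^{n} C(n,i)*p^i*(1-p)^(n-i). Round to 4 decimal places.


k = 4, n = 4, p = 0.7997
i=4: C(4,4)=1 * 0.7997^4 * 0.2003^0 = 0.409
R = sum of terms = 0.409

0.409


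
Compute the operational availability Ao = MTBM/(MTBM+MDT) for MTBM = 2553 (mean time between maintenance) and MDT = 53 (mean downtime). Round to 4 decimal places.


MTBM = 2553
MDT = 53
MTBM + MDT = 2606
Ao = 2553 / 2606
Ao = 0.9797

0.9797


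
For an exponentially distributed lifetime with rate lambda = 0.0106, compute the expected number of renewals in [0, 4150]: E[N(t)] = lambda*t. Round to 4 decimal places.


lambda = 0.0106
t = 4150
E[N(t)] = lambda * t
E[N(t)] = 0.0106 * 4150
E[N(t)] = 43.99

43.99


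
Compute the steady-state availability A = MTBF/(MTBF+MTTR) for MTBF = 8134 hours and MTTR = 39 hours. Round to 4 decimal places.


MTBF = 8134
MTTR = 39
MTBF + MTTR = 8173
A = 8134 / 8173
A = 0.9952

0.9952


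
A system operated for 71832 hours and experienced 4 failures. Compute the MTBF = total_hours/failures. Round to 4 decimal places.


total_hours = 71832
failures = 4
MTBF = 71832 / 4
MTBF = 17958.0

17958.0


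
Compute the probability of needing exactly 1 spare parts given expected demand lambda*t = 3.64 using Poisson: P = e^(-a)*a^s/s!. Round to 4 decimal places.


a = 3.64, s = 1
e^(-a) = e^(-3.64) = 0.0263
a^s = 3.64^1 = 3.64
s! = 1
P = 0.0263 * 3.64 / 1
P = 0.0956

0.0956


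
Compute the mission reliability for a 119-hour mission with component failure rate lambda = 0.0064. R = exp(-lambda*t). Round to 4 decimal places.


lambda = 0.0064
mission_time = 119
lambda * t = 0.0064 * 119 = 0.7616
R = exp(-0.7616)
R = 0.4669

0.4669


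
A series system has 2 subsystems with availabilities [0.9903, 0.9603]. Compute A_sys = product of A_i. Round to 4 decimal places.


Subsystems: [0.9903, 0.9603]
After subsystem 1 (A=0.9903): product = 0.9903
After subsystem 2 (A=0.9603): product = 0.951
A_sys = 0.951

0.951


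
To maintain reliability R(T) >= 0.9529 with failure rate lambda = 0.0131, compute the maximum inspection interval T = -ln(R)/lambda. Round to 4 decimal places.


R_target = 0.9529
lambda = 0.0131
-ln(0.9529) = 0.0482
T = 0.0482 / 0.0131
T = 3.6828

3.6828


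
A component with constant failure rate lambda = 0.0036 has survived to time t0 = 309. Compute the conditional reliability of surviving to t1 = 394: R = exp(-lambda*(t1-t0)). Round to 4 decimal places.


lambda = 0.0036
t0 = 309, t1 = 394
t1 - t0 = 85
lambda * (t1-t0) = 0.0036 * 85 = 0.306
R = exp(-0.306)
R = 0.7364

0.7364


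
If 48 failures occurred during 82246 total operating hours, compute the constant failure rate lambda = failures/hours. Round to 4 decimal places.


failures = 48
total_hours = 82246
lambda = 48 / 82246
lambda = 0.0006

0.0006


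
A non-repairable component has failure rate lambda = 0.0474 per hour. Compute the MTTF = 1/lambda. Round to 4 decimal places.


lambda = 0.0474
MTTF = 1 / 0.0474
MTTF = 21.097

21.097


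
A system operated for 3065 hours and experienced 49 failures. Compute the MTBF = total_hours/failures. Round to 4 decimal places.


total_hours = 3065
failures = 49
MTBF = 3065 / 49
MTBF = 62.551

62.551


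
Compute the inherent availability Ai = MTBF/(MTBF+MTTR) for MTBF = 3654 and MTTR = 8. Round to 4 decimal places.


MTBF = 3654
MTTR = 8
MTBF + MTTR = 3662
Ai = 3654 / 3662
Ai = 0.9978

0.9978


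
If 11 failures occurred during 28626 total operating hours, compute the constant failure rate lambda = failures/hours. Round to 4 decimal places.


failures = 11
total_hours = 28626
lambda = 11 / 28626
lambda = 0.0004

0.0004


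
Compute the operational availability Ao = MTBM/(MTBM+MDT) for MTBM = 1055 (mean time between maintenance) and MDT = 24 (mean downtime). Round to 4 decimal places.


MTBM = 1055
MDT = 24
MTBM + MDT = 1079
Ao = 1055 / 1079
Ao = 0.9778

0.9778


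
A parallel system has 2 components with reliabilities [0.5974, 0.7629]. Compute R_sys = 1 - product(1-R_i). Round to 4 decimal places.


Components: [0.5974, 0.7629]
(1 - 0.5974) = 0.4026, running product = 0.4026
(1 - 0.7629) = 0.2371, running product = 0.0955
Product of (1-R_i) = 0.0955
R_sys = 1 - 0.0955 = 0.9045

0.9045


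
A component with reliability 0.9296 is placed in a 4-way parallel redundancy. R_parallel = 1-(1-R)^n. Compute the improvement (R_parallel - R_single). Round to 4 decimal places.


R_single = 0.9296, n = 4
1 - R_single = 0.0704
(1 - R_single)^n = 0.0704^4 = 0.0
R_parallel = 1 - 0.0 = 1.0
Improvement = 1.0 - 0.9296
Improvement = 0.0704

0.0704


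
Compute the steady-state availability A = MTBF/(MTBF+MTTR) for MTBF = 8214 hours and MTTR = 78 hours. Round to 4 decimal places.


MTBF = 8214
MTTR = 78
MTBF + MTTR = 8292
A = 8214 / 8292
A = 0.9906

0.9906


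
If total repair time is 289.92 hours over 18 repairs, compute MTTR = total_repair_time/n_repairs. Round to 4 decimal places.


total_repair_time = 289.92
n_repairs = 18
MTTR = 289.92 / 18
MTTR = 16.1067

16.1067


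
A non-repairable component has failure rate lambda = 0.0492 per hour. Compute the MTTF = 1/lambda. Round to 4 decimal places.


lambda = 0.0492
MTTF = 1 / 0.0492
MTTF = 20.3252

20.3252


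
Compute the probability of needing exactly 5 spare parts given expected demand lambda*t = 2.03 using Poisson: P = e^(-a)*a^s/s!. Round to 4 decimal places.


a = 2.03, s = 5
e^(-a) = e^(-2.03) = 0.1313
a^s = 2.03^5 = 34.4731
s! = 120
P = 0.1313 * 34.4731 / 120
P = 0.0377

0.0377


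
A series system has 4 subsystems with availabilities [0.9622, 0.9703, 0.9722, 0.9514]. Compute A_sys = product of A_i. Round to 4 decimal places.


Subsystems: [0.9622, 0.9703, 0.9722, 0.9514]
After subsystem 1 (A=0.9622): product = 0.9622
After subsystem 2 (A=0.9703): product = 0.9336
After subsystem 3 (A=0.9722): product = 0.9077
After subsystem 4 (A=0.9514): product = 0.8636
A_sys = 0.8636

0.8636


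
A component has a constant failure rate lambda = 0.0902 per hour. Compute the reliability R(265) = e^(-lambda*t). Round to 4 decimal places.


lambda = 0.0902
t = 265
lambda * t = 23.903
R(t) = e^(-23.903)
R(t) = 0.0

0.0


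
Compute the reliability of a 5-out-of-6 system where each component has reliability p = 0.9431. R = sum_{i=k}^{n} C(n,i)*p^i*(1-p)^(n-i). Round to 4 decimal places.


k = 5, n = 6, p = 0.9431
i=5: C(6,5)=6 * 0.9431^5 * 0.0569^1 = 0.2547
i=6: C(6,6)=1 * 0.9431^6 * 0.0569^0 = 0.7036
R = sum of terms = 0.9583

0.9583


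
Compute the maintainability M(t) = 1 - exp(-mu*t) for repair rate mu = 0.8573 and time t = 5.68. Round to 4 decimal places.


mu = 0.8573, t = 5.68
mu * t = 0.8573 * 5.68 = 4.8695
exp(-4.8695) = 0.0077
M(t) = 1 - 0.0077
M(t) = 0.9923

0.9923


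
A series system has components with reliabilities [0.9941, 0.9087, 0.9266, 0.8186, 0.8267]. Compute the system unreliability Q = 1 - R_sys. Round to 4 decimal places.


Components: [0.9941, 0.9087, 0.9266, 0.8186, 0.8267]
After component 1: product = 0.9941
After component 2: product = 0.9033
After component 3: product = 0.837
After component 4: product = 0.6852
After component 5: product = 0.5665
R_sys = 0.5665
Q = 1 - 0.5665 = 0.4335

0.4335


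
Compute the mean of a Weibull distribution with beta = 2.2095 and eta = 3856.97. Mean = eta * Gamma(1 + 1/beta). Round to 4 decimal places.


beta = 2.2095, eta = 3856.97
1/beta = 0.4526
1 + 1/beta = 1.4526
Gamma(1.4526) = 0.8856
Mean = 3856.97 * 0.8856
Mean = 3415.8804

3415.8804


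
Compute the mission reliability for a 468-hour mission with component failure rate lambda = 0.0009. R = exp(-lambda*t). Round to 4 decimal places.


lambda = 0.0009
mission_time = 468
lambda * t = 0.0009 * 468 = 0.4212
R = exp(-0.4212)
R = 0.6563

0.6563


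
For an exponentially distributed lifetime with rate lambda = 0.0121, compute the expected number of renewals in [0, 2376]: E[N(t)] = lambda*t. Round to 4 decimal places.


lambda = 0.0121
t = 2376
E[N(t)] = lambda * t
E[N(t)] = 0.0121 * 2376
E[N(t)] = 28.7496

28.7496


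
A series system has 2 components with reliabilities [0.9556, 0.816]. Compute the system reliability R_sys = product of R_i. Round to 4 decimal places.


Components: [0.9556, 0.816]
After component 1 (R=0.9556): product = 0.9556
After component 2 (R=0.816): product = 0.7798
R_sys = 0.7798

0.7798


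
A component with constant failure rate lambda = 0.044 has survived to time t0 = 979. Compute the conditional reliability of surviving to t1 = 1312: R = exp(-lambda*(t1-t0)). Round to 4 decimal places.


lambda = 0.044
t0 = 979, t1 = 1312
t1 - t0 = 333
lambda * (t1-t0) = 0.044 * 333 = 14.652
R = exp(-14.652)
R = 0.0

0.0


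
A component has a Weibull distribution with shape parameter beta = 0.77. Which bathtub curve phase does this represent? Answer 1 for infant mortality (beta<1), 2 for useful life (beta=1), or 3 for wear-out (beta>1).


beta = 0.77
Compare beta to 1:
beta < 1 => infant mortality (phase 1)
beta = 1 => useful life (phase 2)
beta > 1 => wear-out (phase 3)
Since beta = 0.77, this is infant mortality (decreasing failure rate)
Phase = 1

1


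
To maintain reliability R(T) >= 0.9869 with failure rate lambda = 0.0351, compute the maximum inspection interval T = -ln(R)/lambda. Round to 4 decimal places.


R_target = 0.9869
lambda = 0.0351
-ln(0.9869) = 0.0132
T = 0.0132 / 0.0351
T = 0.3757

0.3757


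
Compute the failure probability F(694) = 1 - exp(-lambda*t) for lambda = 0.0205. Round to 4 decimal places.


lambda = 0.0205, t = 694
lambda * t = 14.227
exp(-14.227) = 0.0
F(t) = 1 - 0.0
F(t) = 1.0

1.0


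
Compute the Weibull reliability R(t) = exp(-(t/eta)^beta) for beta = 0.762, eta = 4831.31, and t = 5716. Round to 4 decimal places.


beta = 0.762, eta = 4831.31, t = 5716
t/eta = 5716 / 4831.31 = 1.1831
(t/eta)^beta = 1.1831^0.762 = 1.1367
R(t) = exp(-1.1367)
R(t) = 0.3209

0.3209


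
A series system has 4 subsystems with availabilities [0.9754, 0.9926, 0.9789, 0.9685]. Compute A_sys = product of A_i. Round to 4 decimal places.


Subsystems: [0.9754, 0.9926, 0.9789, 0.9685]
After subsystem 1 (A=0.9754): product = 0.9754
After subsystem 2 (A=0.9926): product = 0.9682
After subsystem 3 (A=0.9789): product = 0.9478
After subsystem 4 (A=0.9685): product = 0.9179
A_sys = 0.9179

0.9179


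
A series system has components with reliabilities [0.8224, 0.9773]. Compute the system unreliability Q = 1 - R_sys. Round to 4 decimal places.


Components: [0.8224, 0.9773]
After component 1: product = 0.8224
After component 2: product = 0.8037
R_sys = 0.8037
Q = 1 - 0.8037 = 0.1963

0.1963


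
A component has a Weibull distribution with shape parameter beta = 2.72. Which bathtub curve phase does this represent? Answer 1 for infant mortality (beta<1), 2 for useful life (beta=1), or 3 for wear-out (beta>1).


beta = 2.72
Compare beta to 1:
beta < 1 => infant mortality (phase 1)
beta = 1 => useful life (phase 2)
beta > 1 => wear-out (phase 3)
Since beta = 2.72, this is wear-out (increasing failure rate)
Phase = 3

3


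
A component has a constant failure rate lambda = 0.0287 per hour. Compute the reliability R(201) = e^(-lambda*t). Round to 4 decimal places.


lambda = 0.0287
t = 201
lambda * t = 5.7687
R(t) = e^(-5.7687)
R(t) = 0.0031

0.0031


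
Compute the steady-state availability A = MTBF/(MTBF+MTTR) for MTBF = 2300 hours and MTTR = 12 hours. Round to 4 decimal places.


MTBF = 2300
MTTR = 12
MTBF + MTTR = 2312
A = 2300 / 2312
A = 0.9948

0.9948


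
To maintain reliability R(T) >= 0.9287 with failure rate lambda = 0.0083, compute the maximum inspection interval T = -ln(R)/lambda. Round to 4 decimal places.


R_target = 0.9287
lambda = 0.0083
-ln(0.9287) = 0.074
T = 0.074 / 0.0083
T = 8.912

8.912


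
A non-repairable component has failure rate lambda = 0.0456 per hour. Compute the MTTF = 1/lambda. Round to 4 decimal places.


lambda = 0.0456
MTTF = 1 / 0.0456
MTTF = 21.9298

21.9298


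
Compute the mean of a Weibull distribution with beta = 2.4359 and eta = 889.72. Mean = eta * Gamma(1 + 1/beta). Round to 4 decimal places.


beta = 2.4359, eta = 889.72
1/beta = 0.4105
1 + 1/beta = 1.4105
Gamma(1.4105) = 0.8867
Mean = 889.72 * 0.8867
Mean = 788.9511

788.9511


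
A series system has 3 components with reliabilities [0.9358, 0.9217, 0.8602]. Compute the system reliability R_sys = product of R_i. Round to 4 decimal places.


Components: [0.9358, 0.9217, 0.8602]
After component 1 (R=0.9358): product = 0.9358
After component 2 (R=0.9217): product = 0.8625
After component 3 (R=0.8602): product = 0.7419
R_sys = 0.7419

0.7419


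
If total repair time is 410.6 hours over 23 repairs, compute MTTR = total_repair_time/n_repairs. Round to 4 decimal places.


total_repair_time = 410.6
n_repairs = 23
MTTR = 410.6 / 23
MTTR = 17.8522

17.8522


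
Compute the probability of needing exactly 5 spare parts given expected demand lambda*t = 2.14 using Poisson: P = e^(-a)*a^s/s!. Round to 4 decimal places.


a = 2.14, s = 5
e^(-a) = e^(-2.14) = 0.1177
a^s = 2.14^5 = 44.8817
s! = 120
P = 0.1177 * 44.8817 / 120
P = 0.044

0.044


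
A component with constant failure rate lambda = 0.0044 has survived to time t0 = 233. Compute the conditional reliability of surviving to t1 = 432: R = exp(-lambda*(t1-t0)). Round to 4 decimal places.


lambda = 0.0044
t0 = 233, t1 = 432
t1 - t0 = 199
lambda * (t1-t0) = 0.0044 * 199 = 0.8756
R = exp(-0.8756)
R = 0.4166

0.4166


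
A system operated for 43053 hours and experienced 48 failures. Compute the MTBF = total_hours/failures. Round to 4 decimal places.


total_hours = 43053
failures = 48
MTBF = 43053 / 48
MTBF = 896.9375

896.9375


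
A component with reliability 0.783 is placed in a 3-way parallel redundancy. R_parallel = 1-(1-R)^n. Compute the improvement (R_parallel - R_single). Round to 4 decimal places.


R_single = 0.783, n = 3
1 - R_single = 0.217
(1 - R_single)^n = 0.217^3 = 0.0102
R_parallel = 1 - 0.0102 = 0.9898
Improvement = 0.9898 - 0.783
Improvement = 0.2068

0.2068


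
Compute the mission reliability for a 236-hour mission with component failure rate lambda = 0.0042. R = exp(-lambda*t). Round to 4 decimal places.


lambda = 0.0042
mission_time = 236
lambda * t = 0.0042 * 236 = 0.9912
R = exp(-0.9912)
R = 0.3711

0.3711


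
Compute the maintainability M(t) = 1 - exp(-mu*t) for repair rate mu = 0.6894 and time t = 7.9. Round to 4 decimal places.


mu = 0.6894, t = 7.9
mu * t = 0.6894 * 7.9 = 5.4463
exp(-5.4463) = 0.0043
M(t) = 1 - 0.0043
M(t) = 0.9957

0.9957


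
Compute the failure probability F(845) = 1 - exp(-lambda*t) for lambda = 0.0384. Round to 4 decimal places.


lambda = 0.0384, t = 845
lambda * t = 32.448
exp(-32.448) = 0.0
F(t) = 1 - 0.0
F(t) = 1.0

1.0


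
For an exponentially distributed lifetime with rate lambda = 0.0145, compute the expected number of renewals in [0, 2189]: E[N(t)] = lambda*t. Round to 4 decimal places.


lambda = 0.0145
t = 2189
E[N(t)] = lambda * t
E[N(t)] = 0.0145 * 2189
E[N(t)] = 31.7405

31.7405


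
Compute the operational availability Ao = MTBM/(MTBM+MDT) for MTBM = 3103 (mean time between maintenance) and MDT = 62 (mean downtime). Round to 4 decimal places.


MTBM = 3103
MDT = 62
MTBM + MDT = 3165
Ao = 3103 / 3165
Ao = 0.9804

0.9804


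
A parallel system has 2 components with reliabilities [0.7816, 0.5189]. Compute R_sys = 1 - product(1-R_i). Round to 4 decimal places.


Components: [0.7816, 0.5189]
(1 - 0.7816) = 0.2184, running product = 0.2184
(1 - 0.5189) = 0.4811, running product = 0.1051
Product of (1-R_i) = 0.1051
R_sys = 1 - 0.1051 = 0.8949

0.8949


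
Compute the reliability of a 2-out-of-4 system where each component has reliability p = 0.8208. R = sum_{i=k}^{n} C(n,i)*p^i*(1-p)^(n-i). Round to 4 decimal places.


k = 2, n = 4, p = 0.8208
i=2: C(4,2)=6 * 0.8208^2 * 0.1792^2 = 0.1298
i=3: C(4,3)=4 * 0.8208^3 * 0.1792^1 = 0.3964
i=4: C(4,4)=1 * 0.8208^4 * 0.1792^0 = 0.4539
R = sum of terms = 0.9801

0.9801


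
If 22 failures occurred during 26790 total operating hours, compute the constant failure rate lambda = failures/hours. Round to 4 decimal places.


failures = 22
total_hours = 26790
lambda = 22 / 26790
lambda = 0.0008

0.0008


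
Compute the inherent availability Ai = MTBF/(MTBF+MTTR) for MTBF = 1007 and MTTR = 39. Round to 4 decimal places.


MTBF = 1007
MTTR = 39
MTBF + MTTR = 1046
Ai = 1007 / 1046
Ai = 0.9627

0.9627


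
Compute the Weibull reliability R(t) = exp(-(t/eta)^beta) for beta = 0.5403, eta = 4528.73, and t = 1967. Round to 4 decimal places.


beta = 0.5403, eta = 4528.73, t = 1967
t/eta = 1967 / 4528.73 = 0.4343
(t/eta)^beta = 0.4343^0.5403 = 0.6373
R(t) = exp(-0.6373)
R(t) = 0.5287

0.5287


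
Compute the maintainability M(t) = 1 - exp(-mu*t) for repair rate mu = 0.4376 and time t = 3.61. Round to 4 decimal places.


mu = 0.4376, t = 3.61
mu * t = 0.4376 * 3.61 = 1.5797
exp(-1.5797) = 0.206
M(t) = 1 - 0.206
M(t) = 0.794

0.794


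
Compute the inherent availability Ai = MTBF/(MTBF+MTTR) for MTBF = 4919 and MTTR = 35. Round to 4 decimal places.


MTBF = 4919
MTTR = 35
MTBF + MTTR = 4954
Ai = 4919 / 4954
Ai = 0.9929

0.9929


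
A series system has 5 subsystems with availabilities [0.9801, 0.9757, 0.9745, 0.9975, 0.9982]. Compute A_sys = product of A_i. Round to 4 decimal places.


Subsystems: [0.9801, 0.9757, 0.9745, 0.9975, 0.9982]
After subsystem 1 (A=0.9801): product = 0.9801
After subsystem 2 (A=0.9757): product = 0.9563
After subsystem 3 (A=0.9745): product = 0.9319
After subsystem 4 (A=0.9975): product = 0.9296
After subsystem 5 (A=0.9982): product = 0.9279
A_sys = 0.9279

0.9279


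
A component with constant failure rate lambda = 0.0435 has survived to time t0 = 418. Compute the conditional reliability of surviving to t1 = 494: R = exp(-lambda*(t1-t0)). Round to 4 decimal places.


lambda = 0.0435
t0 = 418, t1 = 494
t1 - t0 = 76
lambda * (t1-t0) = 0.0435 * 76 = 3.306
R = exp(-3.306)
R = 0.0367

0.0367


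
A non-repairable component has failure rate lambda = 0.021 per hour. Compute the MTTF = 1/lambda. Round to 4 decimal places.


lambda = 0.021
MTTF = 1 / 0.021
MTTF = 47.619

47.619


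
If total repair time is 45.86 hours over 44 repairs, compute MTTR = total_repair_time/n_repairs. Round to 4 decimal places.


total_repair_time = 45.86
n_repairs = 44
MTTR = 45.86 / 44
MTTR = 1.0423

1.0423


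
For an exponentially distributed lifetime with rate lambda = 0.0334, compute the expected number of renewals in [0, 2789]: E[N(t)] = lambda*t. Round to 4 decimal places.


lambda = 0.0334
t = 2789
E[N(t)] = lambda * t
E[N(t)] = 0.0334 * 2789
E[N(t)] = 93.1526

93.1526


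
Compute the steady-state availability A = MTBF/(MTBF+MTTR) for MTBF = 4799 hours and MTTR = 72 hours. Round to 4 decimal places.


MTBF = 4799
MTTR = 72
MTBF + MTTR = 4871
A = 4799 / 4871
A = 0.9852

0.9852


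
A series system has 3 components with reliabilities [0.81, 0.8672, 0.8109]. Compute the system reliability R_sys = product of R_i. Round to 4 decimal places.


Components: [0.81, 0.8672, 0.8109]
After component 1 (R=0.81): product = 0.81
After component 2 (R=0.8672): product = 0.7024
After component 3 (R=0.8109): product = 0.5696
R_sys = 0.5696

0.5696


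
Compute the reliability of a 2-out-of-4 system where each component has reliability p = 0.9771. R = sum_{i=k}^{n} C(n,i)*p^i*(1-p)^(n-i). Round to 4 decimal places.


k = 2, n = 4, p = 0.9771
i=2: C(4,2)=6 * 0.9771^2 * 0.0229^2 = 0.003
i=3: C(4,3)=4 * 0.9771^3 * 0.0229^1 = 0.0855
i=4: C(4,4)=1 * 0.9771^4 * 0.0229^0 = 0.9115
R = sum of terms = 1.0

1.0


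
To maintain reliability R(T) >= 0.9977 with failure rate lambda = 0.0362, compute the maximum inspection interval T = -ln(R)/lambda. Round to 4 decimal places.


R_target = 0.9977
lambda = 0.0362
-ln(0.9977) = 0.0023
T = 0.0023 / 0.0362
T = 0.0636

0.0636


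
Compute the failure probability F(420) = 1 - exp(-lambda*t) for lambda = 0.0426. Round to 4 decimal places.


lambda = 0.0426, t = 420
lambda * t = 17.892
exp(-17.892) = 0.0
F(t) = 1 - 0.0
F(t) = 1.0

1.0


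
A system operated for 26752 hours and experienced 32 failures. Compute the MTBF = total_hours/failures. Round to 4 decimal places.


total_hours = 26752
failures = 32
MTBF = 26752 / 32
MTBF = 836.0

836.0


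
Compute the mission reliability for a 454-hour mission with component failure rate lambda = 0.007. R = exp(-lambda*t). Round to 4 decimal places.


lambda = 0.007
mission_time = 454
lambda * t = 0.007 * 454 = 3.178
R = exp(-3.178)
R = 0.0417

0.0417


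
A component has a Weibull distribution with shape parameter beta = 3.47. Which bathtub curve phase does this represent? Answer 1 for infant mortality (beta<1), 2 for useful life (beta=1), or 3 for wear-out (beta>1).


beta = 3.47
Compare beta to 1:
beta < 1 => infant mortality (phase 1)
beta = 1 => useful life (phase 2)
beta > 1 => wear-out (phase 3)
Since beta = 3.47, this is wear-out (increasing failure rate)
Phase = 3

3


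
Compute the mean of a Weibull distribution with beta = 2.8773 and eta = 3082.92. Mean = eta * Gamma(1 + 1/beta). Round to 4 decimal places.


beta = 2.8773, eta = 3082.92
1/beta = 0.3475
1 + 1/beta = 1.3475
Gamma(1.3475) = 0.8914
Mean = 3082.92 * 0.8914
Mean = 2748.1251

2748.1251


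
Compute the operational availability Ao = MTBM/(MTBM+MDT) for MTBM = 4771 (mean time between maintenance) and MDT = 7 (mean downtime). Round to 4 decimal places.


MTBM = 4771
MDT = 7
MTBM + MDT = 4778
Ao = 4771 / 4778
Ao = 0.9985

0.9985


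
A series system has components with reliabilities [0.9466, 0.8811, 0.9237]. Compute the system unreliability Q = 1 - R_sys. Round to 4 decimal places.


Components: [0.9466, 0.8811, 0.9237]
After component 1: product = 0.9466
After component 2: product = 0.834
After component 3: product = 0.7704
R_sys = 0.7704
Q = 1 - 0.7704 = 0.2296

0.2296


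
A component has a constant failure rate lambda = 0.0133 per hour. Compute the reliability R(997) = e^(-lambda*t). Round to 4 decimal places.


lambda = 0.0133
t = 997
lambda * t = 13.2601
R(t) = e^(-13.2601)
R(t) = 0.0

0.0


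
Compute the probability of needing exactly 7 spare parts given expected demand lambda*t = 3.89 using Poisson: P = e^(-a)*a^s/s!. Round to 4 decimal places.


a = 3.89, s = 7
e^(-a) = e^(-3.89) = 0.0204
a^s = 3.89^7 = 13478.6752
s! = 5040
P = 0.0204 * 13478.6752 / 5040
P = 0.0547

0.0547


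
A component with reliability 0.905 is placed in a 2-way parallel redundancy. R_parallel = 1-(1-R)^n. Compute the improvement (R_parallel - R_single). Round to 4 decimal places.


R_single = 0.905, n = 2
1 - R_single = 0.095
(1 - R_single)^n = 0.095^2 = 0.009
R_parallel = 1 - 0.009 = 0.991
Improvement = 0.991 - 0.905
Improvement = 0.086

0.086


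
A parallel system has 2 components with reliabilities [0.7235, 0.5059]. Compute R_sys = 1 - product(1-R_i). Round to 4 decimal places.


Components: [0.7235, 0.5059]
(1 - 0.7235) = 0.2765, running product = 0.2765
(1 - 0.5059) = 0.4941, running product = 0.1366
Product of (1-R_i) = 0.1366
R_sys = 1 - 0.1366 = 0.8634

0.8634


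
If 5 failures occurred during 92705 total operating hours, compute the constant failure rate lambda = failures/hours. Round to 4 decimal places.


failures = 5
total_hours = 92705
lambda = 5 / 92705
lambda = 0.0001

0.0001


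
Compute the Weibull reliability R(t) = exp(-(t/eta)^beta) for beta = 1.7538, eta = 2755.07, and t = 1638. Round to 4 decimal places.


beta = 1.7538, eta = 2755.07, t = 1638
t/eta = 1638 / 2755.07 = 0.5945
(t/eta)^beta = 0.5945^1.7538 = 0.4018
R(t) = exp(-0.4018)
R(t) = 0.6691

0.6691


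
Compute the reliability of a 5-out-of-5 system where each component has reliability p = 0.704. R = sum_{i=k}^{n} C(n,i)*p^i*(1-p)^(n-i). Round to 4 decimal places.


k = 5, n = 5, p = 0.704
i=5: C(5,5)=1 * 0.704^5 * 0.296^0 = 0.1729
R = sum of terms = 0.1729

0.1729


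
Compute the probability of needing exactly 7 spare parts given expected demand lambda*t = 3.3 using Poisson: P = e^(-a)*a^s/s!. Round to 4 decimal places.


a = 3.3, s = 7
e^(-a) = e^(-3.3) = 0.0369
a^s = 3.3^7 = 4261.8443
s! = 5040
P = 0.0369 * 4261.8443 / 5040
P = 0.0312

0.0312


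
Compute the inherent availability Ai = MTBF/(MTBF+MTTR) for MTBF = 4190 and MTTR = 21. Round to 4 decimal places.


MTBF = 4190
MTTR = 21
MTBF + MTTR = 4211
Ai = 4190 / 4211
Ai = 0.995

0.995


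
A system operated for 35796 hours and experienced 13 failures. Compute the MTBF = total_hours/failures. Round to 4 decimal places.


total_hours = 35796
failures = 13
MTBF = 35796 / 13
MTBF = 2753.5385

2753.5385


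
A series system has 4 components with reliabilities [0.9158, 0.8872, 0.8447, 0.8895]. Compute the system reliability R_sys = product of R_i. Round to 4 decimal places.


Components: [0.9158, 0.8872, 0.8447, 0.8895]
After component 1 (R=0.9158): product = 0.9158
After component 2 (R=0.8872): product = 0.8125
After component 3 (R=0.8447): product = 0.6863
After component 4 (R=0.8895): product = 0.6105
R_sys = 0.6105

0.6105


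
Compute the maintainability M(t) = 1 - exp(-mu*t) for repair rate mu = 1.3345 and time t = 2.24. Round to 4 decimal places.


mu = 1.3345, t = 2.24
mu * t = 1.3345 * 2.24 = 2.9893
exp(-2.9893) = 0.0503
M(t) = 1 - 0.0503
M(t) = 0.9497

0.9497


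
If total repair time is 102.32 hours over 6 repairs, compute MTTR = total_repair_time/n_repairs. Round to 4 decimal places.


total_repair_time = 102.32
n_repairs = 6
MTTR = 102.32 / 6
MTTR = 17.0533

17.0533


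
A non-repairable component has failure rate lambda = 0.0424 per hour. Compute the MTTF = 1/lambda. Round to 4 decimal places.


lambda = 0.0424
MTTF = 1 / 0.0424
MTTF = 23.5849

23.5849


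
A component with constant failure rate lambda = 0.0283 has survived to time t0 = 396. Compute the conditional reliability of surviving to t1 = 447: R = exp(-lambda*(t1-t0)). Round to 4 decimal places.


lambda = 0.0283
t0 = 396, t1 = 447
t1 - t0 = 51
lambda * (t1-t0) = 0.0283 * 51 = 1.4433
R = exp(-1.4433)
R = 0.2361

0.2361


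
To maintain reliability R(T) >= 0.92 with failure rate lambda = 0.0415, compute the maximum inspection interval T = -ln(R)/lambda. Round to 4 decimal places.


R_target = 0.92
lambda = 0.0415
-ln(0.92) = 0.0834
T = 0.0834 / 0.0415
T = 2.0092

2.0092


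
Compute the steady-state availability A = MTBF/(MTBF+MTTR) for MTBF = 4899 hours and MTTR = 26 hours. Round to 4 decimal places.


MTBF = 4899
MTTR = 26
MTBF + MTTR = 4925
A = 4899 / 4925
A = 0.9947

0.9947


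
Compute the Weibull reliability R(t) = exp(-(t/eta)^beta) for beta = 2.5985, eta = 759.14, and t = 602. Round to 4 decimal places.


beta = 2.5985, eta = 759.14, t = 602
t/eta = 602 / 759.14 = 0.793
(t/eta)^beta = 0.793^2.5985 = 0.5473
R(t) = exp(-0.5473)
R(t) = 0.5785

0.5785


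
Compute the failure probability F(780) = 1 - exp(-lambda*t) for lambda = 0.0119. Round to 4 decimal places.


lambda = 0.0119, t = 780
lambda * t = 9.282
exp(-9.282) = 0.0001
F(t) = 1 - 0.0001
F(t) = 0.9999

0.9999


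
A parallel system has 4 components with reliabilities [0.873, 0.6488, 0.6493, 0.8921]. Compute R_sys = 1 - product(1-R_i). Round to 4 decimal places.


Components: [0.873, 0.6488, 0.6493, 0.8921]
(1 - 0.873) = 0.127, running product = 0.127
(1 - 0.6488) = 0.3512, running product = 0.0446
(1 - 0.6493) = 0.3507, running product = 0.0156
(1 - 0.8921) = 0.1079, running product = 0.0017
Product of (1-R_i) = 0.0017
R_sys = 1 - 0.0017 = 0.9983

0.9983


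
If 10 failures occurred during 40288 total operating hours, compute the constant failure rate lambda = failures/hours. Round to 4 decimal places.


failures = 10
total_hours = 40288
lambda = 10 / 40288
lambda = 0.0002

0.0002


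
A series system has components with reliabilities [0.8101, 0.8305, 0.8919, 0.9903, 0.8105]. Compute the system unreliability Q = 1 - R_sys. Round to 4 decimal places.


Components: [0.8101, 0.8305, 0.8919, 0.9903, 0.8105]
After component 1: product = 0.8101
After component 2: product = 0.6728
After component 3: product = 0.6001
After component 4: product = 0.5942
After component 5: product = 0.4816
R_sys = 0.4816
Q = 1 - 0.4816 = 0.5184

0.5184


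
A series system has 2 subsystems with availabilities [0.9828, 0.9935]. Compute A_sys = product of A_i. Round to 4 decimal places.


Subsystems: [0.9828, 0.9935]
After subsystem 1 (A=0.9828): product = 0.9828
After subsystem 2 (A=0.9935): product = 0.9764
A_sys = 0.9764

0.9764


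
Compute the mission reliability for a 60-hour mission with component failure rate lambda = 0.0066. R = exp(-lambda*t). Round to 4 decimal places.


lambda = 0.0066
mission_time = 60
lambda * t = 0.0066 * 60 = 0.396
R = exp(-0.396)
R = 0.673

0.673
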